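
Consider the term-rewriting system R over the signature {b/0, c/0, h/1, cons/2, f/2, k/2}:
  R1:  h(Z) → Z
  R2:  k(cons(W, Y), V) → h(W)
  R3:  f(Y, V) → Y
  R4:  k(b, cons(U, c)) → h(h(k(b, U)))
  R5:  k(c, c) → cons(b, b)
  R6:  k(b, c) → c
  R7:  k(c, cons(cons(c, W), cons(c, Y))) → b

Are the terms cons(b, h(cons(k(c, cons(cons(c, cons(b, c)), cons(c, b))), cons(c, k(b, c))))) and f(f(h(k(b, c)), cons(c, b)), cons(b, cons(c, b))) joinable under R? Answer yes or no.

Reduce t₁ = cons(b, h(cons(k(c, cons(cons(c, cons(b, c)), cons(c, b))), cons(c, k(b, c))))):
1. cons(b, h(cons(k(c, cons(cons(c, cons(b, c)), cons(c, b))), cons(c, k(b, c)))))  →  cons(b, cons(k(c, cons(cons(c, cons(b, c)), cons(c, b))), cons(c, k(b, c))))   [R1 at 2]
2. cons(b, cons(k(c, cons(cons(c, cons(b, c)), cons(c, b))), cons(c, k(b, c))))  →  cons(b, cons(b, cons(c, k(b, c))))   [R7 at 2.1]
3. cons(b, cons(b, cons(c, k(b, c))))  →  cons(b, cons(b, cons(c, c)))   [R6 at 2.2.2]

Reduce t₂ = f(f(h(k(b, c)), cons(c, b)), cons(b, cons(c, b))):
1. f(f(h(k(b, c)), cons(c, b)), cons(b, cons(c, b)))  →  f(h(k(b, c)), cons(c, b))   [R3 at ε]
2. f(h(k(b, c)), cons(c, b))  →  h(k(b, c))   [R3 at ε]
3. h(k(b, c))  →  k(b, c)   [R1 at ε]
4. k(b, c)  →  c   [R6 at ε]

no — NF(t₁) = cons(b, cons(b, cons(c, c))), NF(t₂) = c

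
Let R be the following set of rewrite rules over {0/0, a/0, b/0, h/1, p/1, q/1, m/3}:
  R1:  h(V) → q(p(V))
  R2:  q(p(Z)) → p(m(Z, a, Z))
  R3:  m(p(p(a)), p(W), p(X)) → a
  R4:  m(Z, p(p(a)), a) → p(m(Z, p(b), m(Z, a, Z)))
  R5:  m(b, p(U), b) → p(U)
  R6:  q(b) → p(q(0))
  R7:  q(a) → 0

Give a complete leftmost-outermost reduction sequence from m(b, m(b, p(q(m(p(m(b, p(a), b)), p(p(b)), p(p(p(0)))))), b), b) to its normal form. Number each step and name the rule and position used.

1. m(b, m(b, p(q(m(p(m(b, p(a), b)), p(p(b)), p(p(p(0)))))), b), b)  →  m(b, p(q(m(p(m(b, p(a), b)), p(p(b)), p(p(p(0)))))), b)   [R5 at 2]
2. m(b, p(q(m(p(m(b, p(a), b)), p(p(b)), p(p(p(0)))))), b)  →  p(q(m(p(m(b, p(a), b)), p(p(b)), p(p(p(0))))))   [R5 at ε]
3. p(q(m(p(m(b, p(a), b)), p(p(b)), p(p(p(0))))))  →  p(q(m(p(p(a)), p(p(b)), p(p(p(0))))))   [R5 at 1.1.1.1]
4. p(q(m(p(p(a)), p(p(b)), p(p(p(0))))))  →  p(q(a))   [R3 at 1.1]
5. p(q(a))  →  p(0)   [R7 at 1]

p(0)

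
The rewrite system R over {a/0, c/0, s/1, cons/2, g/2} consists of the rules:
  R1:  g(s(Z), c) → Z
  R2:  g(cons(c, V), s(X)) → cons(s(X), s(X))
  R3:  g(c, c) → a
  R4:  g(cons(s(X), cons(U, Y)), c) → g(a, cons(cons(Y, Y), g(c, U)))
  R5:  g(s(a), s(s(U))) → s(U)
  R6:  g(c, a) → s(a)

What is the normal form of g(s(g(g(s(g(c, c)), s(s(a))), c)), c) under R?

1. g(s(g(g(s(g(c, c)), s(s(a))), c)), c)  →  g(g(s(g(c, c)), s(s(a))), c)   [R1 at ε]
2. g(g(s(g(c, c)), s(s(a))), c)  →  g(g(s(a), s(s(a))), c)   [R3 at 1.1.1]
3. g(g(s(a), s(s(a))), c)  →  g(s(a), c)   [R5 at 1]
4. g(s(a), c)  →  a   [R1 at ε]

a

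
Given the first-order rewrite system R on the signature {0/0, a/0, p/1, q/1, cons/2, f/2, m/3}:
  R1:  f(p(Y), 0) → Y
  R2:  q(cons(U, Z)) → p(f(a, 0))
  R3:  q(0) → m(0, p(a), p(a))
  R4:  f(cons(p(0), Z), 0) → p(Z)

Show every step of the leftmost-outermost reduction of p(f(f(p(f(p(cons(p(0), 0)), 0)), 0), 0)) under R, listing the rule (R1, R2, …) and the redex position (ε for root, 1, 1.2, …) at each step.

p(p(0))

1. p(f(f(p(f(p(cons(p(0), 0)), 0)), 0), 0))  →  p(f(f(p(cons(p(0), 0)), 0), 0))   [R1 at 1.1]
2. p(f(f(p(cons(p(0), 0)), 0), 0))  →  p(f(cons(p(0), 0), 0))   [R1 at 1.1]
3. p(f(cons(p(0), 0), 0))  →  p(p(0))   [R4 at 1]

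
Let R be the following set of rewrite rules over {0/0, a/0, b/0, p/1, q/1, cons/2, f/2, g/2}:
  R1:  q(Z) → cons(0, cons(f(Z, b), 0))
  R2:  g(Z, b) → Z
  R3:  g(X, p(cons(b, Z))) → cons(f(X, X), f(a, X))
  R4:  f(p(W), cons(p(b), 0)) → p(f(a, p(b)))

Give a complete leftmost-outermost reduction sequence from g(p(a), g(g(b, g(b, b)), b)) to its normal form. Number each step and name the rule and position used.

p(a)

1. g(p(a), g(g(b, g(b, b)), b))  →  g(p(a), g(b, g(b, b)))   [R2 at 2]
2. g(p(a), g(b, g(b, b)))  →  g(p(a), g(b, b))   [R2 at 2.2]
3. g(p(a), g(b, b))  →  g(p(a), b)   [R2 at 2]
4. g(p(a), b)  →  p(a)   [R2 at ε]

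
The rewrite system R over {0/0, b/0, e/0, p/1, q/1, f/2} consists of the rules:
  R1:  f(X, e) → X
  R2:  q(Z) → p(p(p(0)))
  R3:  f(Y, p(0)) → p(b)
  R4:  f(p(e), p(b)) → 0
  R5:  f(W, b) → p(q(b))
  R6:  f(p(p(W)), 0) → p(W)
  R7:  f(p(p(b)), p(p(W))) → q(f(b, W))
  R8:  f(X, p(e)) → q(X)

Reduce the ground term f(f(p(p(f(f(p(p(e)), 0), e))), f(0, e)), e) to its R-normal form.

1. f(f(p(p(f(f(p(p(e)), 0), e))), f(0, e)), e)  →  f(p(p(f(f(p(p(e)), 0), e))), f(0, e))   [R1 at ε]
2. f(p(p(f(f(p(p(e)), 0), e))), f(0, e))  →  f(p(p(f(p(p(e)), 0))), f(0, e))   [R1 at 1.1.1]
3. f(p(p(f(p(p(e)), 0))), f(0, e))  →  f(p(p(p(e))), f(0, e))   [R6 at 1.1.1]
4. f(p(p(p(e))), f(0, e))  →  f(p(p(p(e))), 0)   [R1 at 2]
5. f(p(p(p(e))), 0)  →  p(p(e))   [R6 at ε]

p(p(e))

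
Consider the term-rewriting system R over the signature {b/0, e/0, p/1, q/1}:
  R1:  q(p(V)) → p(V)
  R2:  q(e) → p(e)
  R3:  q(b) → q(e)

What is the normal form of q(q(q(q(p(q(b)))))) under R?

1. q(q(q(q(p(q(b))))))  →  q(q(q(p(q(b)))))   [R1 at 1.1.1]
2. q(q(q(p(q(b)))))  →  q(q(p(q(b))))   [R1 at 1.1]
3. q(q(p(q(b))))  →  q(p(q(b)))   [R1 at 1]
4. q(p(q(b)))  →  p(q(b))   [R1 at ε]
5. p(q(b))  →  p(q(e))   [R3 at 1]
6. p(q(e))  →  p(p(e))   [R2 at 1]

p(p(e))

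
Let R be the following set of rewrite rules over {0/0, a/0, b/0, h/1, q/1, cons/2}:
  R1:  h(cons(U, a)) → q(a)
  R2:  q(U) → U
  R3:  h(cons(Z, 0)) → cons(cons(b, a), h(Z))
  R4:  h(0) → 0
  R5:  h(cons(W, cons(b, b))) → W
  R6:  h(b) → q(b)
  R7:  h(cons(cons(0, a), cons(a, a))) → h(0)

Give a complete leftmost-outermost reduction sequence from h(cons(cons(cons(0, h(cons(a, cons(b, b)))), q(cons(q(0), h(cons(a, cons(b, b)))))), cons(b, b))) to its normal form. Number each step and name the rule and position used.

1. h(cons(cons(cons(0, h(cons(a, cons(b, b)))), q(cons(q(0), h(cons(a, cons(b, b)))))), cons(b, b)))  →  cons(cons(0, h(cons(a, cons(b, b)))), q(cons(q(0), h(cons(a, cons(b, b))))))   [R5 at ε]
2. cons(cons(0, h(cons(a, cons(b, b)))), q(cons(q(0), h(cons(a, cons(b, b))))))  →  cons(cons(0, a), q(cons(q(0), h(cons(a, cons(b, b))))))   [R5 at 1.2]
3. cons(cons(0, a), q(cons(q(0), h(cons(a, cons(b, b))))))  →  cons(cons(0, a), cons(q(0), h(cons(a, cons(b, b)))))   [R2 at 2]
4. cons(cons(0, a), cons(q(0), h(cons(a, cons(b, b)))))  →  cons(cons(0, a), cons(0, h(cons(a, cons(b, b)))))   [R2 at 2.1]
5. cons(cons(0, a), cons(0, h(cons(a, cons(b, b)))))  →  cons(cons(0, a), cons(0, a))   [R5 at 2.2]

cons(cons(0, a), cons(0, a))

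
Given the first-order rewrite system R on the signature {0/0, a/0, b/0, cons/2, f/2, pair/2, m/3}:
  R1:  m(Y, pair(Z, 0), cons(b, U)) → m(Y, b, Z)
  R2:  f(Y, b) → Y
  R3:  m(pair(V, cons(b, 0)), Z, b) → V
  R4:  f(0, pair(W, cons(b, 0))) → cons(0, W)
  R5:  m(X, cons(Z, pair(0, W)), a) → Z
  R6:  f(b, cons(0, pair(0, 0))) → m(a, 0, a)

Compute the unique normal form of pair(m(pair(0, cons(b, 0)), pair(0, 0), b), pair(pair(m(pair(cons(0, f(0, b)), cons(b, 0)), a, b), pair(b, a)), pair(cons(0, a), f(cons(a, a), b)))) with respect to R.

pair(0, pair(pair(cons(0, 0), pair(b, a)), pair(cons(0, a), cons(a, a))))

1. pair(m(pair(0, cons(b, 0)), pair(0, 0), b), pair(pair(m(pair(cons(0, f(0, b)), cons(b, 0)), a, b), pair(b, a)), pair(cons(0, a), f(cons(a, a), b))))  →  pair(0, pair(pair(m(pair(cons(0, f(0, b)), cons(b, 0)), a, b), pair(b, a)), pair(cons(0, a), f(cons(a, a), b))))   [R3 at 1]
2. pair(0, pair(pair(m(pair(cons(0, f(0, b)), cons(b, 0)), a, b), pair(b, a)), pair(cons(0, a), f(cons(a, a), b))))  →  pair(0, pair(pair(cons(0, f(0, b)), pair(b, a)), pair(cons(0, a), f(cons(a, a), b))))   [R3 at 2.1.1]
3. pair(0, pair(pair(cons(0, f(0, b)), pair(b, a)), pair(cons(0, a), f(cons(a, a), b))))  →  pair(0, pair(pair(cons(0, 0), pair(b, a)), pair(cons(0, a), f(cons(a, a), b))))   [R2 at 2.1.1.2]
4. pair(0, pair(pair(cons(0, 0), pair(b, a)), pair(cons(0, a), f(cons(a, a), b))))  →  pair(0, pair(pair(cons(0, 0), pair(b, a)), pair(cons(0, a), cons(a, a))))   [R2 at 2.2.2]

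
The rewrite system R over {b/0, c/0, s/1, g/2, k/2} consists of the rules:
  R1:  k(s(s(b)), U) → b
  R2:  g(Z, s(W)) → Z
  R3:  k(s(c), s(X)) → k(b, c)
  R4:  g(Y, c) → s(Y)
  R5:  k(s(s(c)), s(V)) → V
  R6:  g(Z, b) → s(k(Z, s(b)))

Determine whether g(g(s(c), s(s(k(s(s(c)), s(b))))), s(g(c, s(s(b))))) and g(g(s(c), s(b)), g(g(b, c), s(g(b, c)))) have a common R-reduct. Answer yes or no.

Reduce t₁ = g(g(s(c), s(s(k(s(s(c)), s(b))))), s(g(c, s(s(b))))):
1. g(g(s(c), s(s(k(s(s(c)), s(b))))), s(g(c, s(s(b)))))  →  g(s(c), s(s(k(s(s(c)), s(b)))))   [R2 at ε]
2. g(s(c), s(s(k(s(s(c)), s(b)))))  →  s(c)   [R2 at ε]

Reduce t₂ = g(g(s(c), s(b)), g(g(b, c), s(g(b, c)))):
1. g(g(s(c), s(b)), g(g(b, c), s(g(b, c))))  →  g(s(c), g(g(b, c), s(g(b, c))))   [R2 at 1]
2. g(s(c), g(g(b, c), s(g(b, c))))  →  g(s(c), g(b, c))   [R2 at 2]
3. g(s(c), g(b, c))  →  g(s(c), s(b))   [R4 at 2]
4. g(s(c), s(b))  →  s(c)   [R2 at ε]

yes — NF(t₁) = s(c), NF(t₂) = s(c)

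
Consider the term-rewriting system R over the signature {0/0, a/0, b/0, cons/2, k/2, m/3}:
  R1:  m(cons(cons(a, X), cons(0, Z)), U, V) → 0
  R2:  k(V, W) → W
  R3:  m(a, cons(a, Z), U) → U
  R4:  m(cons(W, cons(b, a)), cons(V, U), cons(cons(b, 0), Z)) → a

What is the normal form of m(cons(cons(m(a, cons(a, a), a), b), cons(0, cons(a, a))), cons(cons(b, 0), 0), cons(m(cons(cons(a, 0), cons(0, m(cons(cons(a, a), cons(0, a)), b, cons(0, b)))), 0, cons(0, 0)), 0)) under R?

0

1. m(cons(cons(m(a, cons(a, a), a), b), cons(0, cons(a, a))), cons(cons(b, 0), 0), cons(m(cons(cons(a, 0), cons(0, m(cons(cons(a, a), cons(0, a)), b, cons(0, b)))), 0, cons(0, 0)), 0))  →  m(cons(cons(a, b), cons(0, cons(a, a))), cons(cons(b, 0), 0), cons(m(cons(cons(a, 0), cons(0, m(cons(cons(a, a), cons(0, a)), b, cons(0, b)))), 0, cons(0, 0)), 0))   [R3 at 1.1.1]
2. m(cons(cons(a, b), cons(0, cons(a, a))), cons(cons(b, 0), 0), cons(m(cons(cons(a, 0), cons(0, m(cons(cons(a, a), cons(0, a)), b, cons(0, b)))), 0, cons(0, 0)), 0))  →  0   [R1 at ε]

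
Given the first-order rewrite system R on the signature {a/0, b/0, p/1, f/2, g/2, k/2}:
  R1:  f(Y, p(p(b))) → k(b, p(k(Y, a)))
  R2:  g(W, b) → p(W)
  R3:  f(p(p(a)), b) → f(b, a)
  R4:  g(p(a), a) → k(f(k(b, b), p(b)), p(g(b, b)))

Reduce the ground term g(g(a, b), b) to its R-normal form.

p(p(a))

1. g(g(a, b), b)  →  p(g(a, b))   [R2 at ε]
2. p(g(a, b))  →  p(p(a))   [R2 at 1]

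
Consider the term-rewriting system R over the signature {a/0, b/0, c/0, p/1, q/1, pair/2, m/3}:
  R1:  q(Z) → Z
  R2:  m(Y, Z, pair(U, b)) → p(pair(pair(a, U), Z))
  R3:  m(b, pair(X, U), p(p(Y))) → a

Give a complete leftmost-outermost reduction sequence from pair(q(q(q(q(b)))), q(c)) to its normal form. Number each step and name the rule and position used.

pair(b, c)

1. pair(q(q(q(q(b)))), q(c))  →  pair(q(q(q(b))), q(c))   [R1 at 1]
2. pair(q(q(q(b))), q(c))  →  pair(q(q(b)), q(c))   [R1 at 1]
3. pair(q(q(b)), q(c))  →  pair(q(b), q(c))   [R1 at 1]
4. pair(q(b), q(c))  →  pair(b, q(c))   [R1 at 1]
5. pair(b, q(c))  →  pair(b, c)   [R1 at 2]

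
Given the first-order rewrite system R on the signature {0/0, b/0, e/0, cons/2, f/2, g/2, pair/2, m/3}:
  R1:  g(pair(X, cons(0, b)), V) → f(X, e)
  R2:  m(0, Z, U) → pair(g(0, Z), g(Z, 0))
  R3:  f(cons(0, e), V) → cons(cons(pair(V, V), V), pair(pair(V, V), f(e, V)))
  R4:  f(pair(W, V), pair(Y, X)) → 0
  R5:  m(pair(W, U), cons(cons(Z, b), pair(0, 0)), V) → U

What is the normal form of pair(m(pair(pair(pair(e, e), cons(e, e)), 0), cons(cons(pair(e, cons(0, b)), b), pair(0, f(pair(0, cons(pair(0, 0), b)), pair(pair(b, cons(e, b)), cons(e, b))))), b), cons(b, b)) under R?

pair(0, cons(b, b))

1. pair(m(pair(pair(pair(e, e), cons(e, e)), 0), cons(cons(pair(e, cons(0, b)), b), pair(0, f(pair(0, cons(pair(0, 0), b)), pair(pair(b, cons(e, b)), cons(e, b))))), b), cons(b, b))  →  pair(m(pair(pair(pair(e, e), cons(e, e)), 0), cons(cons(pair(e, cons(0, b)), b), pair(0, 0)), b), cons(b, b))   [R4 at 1.2.2.2]
2. pair(m(pair(pair(pair(e, e), cons(e, e)), 0), cons(cons(pair(e, cons(0, b)), b), pair(0, 0)), b), cons(b, b))  →  pair(0, cons(b, b))   [R5 at 1]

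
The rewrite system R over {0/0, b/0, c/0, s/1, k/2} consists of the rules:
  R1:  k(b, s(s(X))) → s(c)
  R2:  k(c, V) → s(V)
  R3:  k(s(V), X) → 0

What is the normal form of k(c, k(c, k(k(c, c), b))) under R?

s(s(0))

1. k(c, k(c, k(k(c, c), b)))  →  s(k(c, k(k(c, c), b)))   [R2 at ε]
2. s(k(c, k(k(c, c), b)))  →  s(s(k(k(c, c), b)))   [R2 at 1]
3. s(s(k(k(c, c), b)))  →  s(s(k(s(c), b)))   [R2 at 1.1.1]
4. s(s(k(s(c), b)))  →  s(s(0))   [R3 at 1.1]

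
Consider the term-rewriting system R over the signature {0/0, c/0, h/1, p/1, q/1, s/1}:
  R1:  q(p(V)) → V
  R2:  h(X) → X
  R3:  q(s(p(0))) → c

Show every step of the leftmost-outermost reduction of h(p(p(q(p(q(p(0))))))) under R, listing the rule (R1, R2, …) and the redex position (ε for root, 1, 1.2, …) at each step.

1. h(p(p(q(p(q(p(0)))))))  →  p(p(q(p(q(p(0))))))   [R2 at ε]
2. p(p(q(p(q(p(0))))))  →  p(p(q(p(0))))   [R1 at 1.1]
3. p(p(q(p(0))))  →  p(p(0))   [R1 at 1.1]

p(p(0))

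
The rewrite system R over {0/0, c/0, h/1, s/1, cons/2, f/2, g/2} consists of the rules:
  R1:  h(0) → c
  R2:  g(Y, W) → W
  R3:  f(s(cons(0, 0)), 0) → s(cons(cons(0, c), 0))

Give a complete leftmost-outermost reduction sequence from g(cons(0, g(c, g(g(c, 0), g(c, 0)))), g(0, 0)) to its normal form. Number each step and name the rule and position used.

1. g(cons(0, g(c, g(g(c, 0), g(c, 0)))), g(0, 0))  →  g(0, 0)   [R2 at ε]
2. g(0, 0)  →  0   [R2 at ε]

0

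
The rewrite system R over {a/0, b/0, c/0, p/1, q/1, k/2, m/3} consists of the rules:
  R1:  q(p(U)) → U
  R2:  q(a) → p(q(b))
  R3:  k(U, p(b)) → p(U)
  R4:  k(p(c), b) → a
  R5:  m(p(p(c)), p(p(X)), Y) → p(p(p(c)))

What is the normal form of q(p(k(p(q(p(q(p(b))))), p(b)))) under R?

p(p(b))

1. q(p(k(p(q(p(q(p(b))))), p(b))))  →  k(p(q(p(q(p(b))))), p(b))   [R1 at ε]
2. k(p(q(p(q(p(b))))), p(b))  →  p(p(q(p(q(p(b))))))   [R3 at ε]
3. p(p(q(p(q(p(b))))))  →  p(p(q(p(b))))   [R1 at 1.1]
4. p(p(q(p(b))))  →  p(p(b))   [R1 at 1.1]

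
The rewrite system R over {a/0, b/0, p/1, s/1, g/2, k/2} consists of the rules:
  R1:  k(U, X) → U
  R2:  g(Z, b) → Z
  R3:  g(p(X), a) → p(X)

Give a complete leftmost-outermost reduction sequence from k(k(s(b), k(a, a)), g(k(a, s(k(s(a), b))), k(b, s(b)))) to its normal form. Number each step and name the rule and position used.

s(b)

1. k(k(s(b), k(a, a)), g(k(a, s(k(s(a), b))), k(b, s(b))))  →  k(s(b), k(a, a))   [R1 at ε]
2. k(s(b), k(a, a))  →  s(b)   [R1 at ε]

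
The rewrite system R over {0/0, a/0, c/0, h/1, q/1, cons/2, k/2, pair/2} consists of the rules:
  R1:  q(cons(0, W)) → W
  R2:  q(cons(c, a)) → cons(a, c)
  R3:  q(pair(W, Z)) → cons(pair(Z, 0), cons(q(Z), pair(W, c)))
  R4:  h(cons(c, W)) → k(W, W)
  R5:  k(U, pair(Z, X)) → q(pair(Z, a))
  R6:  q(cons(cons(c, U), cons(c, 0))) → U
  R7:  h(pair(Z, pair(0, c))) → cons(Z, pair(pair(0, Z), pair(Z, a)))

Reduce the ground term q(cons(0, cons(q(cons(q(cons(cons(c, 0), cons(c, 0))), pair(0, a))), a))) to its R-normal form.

cons(pair(0, a), a)

1. q(cons(0, cons(q(cons(q(cons(cons(c, 0), cons(c, 0))), pair(0, a))), a)))  →  cons(q(cons(q(cons(cons(c, 0), cons(c, 0))), pair(0, a))), a)   [R1 at ε]
2. cons(q(cons(q(cons(cons(c, 0), cons(c, 0))), pair(0, a))), a)  →  cons(q(cons(0, pair(0, a))), a)   [R6 at 1.1.1]
3. cons(q(cons(0, pair(0, a))), a)  →  cons(pair(0, a), a)   [R1 at 1]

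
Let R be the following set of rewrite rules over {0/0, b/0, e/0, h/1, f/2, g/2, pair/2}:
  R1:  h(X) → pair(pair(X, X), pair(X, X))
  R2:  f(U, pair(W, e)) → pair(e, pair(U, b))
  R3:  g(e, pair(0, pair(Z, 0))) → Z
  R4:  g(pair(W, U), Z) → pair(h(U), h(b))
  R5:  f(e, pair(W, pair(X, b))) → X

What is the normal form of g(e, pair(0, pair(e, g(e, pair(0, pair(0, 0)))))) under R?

e

1. g(e, pair(0, pair(e, g(e, pair(0, pair(0, 0))))))  →  g(e, pair(0, pair(e, 0)))   [R3 at 2.2.2]
2. g(e, pair(0, pair(e, 0)))  →  e   [R3 at ε]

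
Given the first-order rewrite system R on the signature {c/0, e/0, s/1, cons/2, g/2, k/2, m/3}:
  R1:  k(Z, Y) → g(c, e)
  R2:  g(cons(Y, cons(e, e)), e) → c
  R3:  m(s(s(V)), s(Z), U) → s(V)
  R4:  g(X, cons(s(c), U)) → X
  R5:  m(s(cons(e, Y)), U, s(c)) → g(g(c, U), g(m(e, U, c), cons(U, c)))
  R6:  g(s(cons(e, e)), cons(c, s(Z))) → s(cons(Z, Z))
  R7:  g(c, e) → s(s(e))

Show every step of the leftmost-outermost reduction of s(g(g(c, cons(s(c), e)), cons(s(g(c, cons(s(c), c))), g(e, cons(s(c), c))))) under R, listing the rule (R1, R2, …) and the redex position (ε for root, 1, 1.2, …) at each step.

1. s(g(g(c, cons(s(c), e)), cons(s(g(c, cons(s(c), c))), g(e, cons(s(c), c)))))  →  s(g(c, cons(s(g(c, cons(s(c), c))), g(e, cons(s(c), c)))))   [R4 at 1.1]
2. s(g(c, cons(s(g(c, cons(s(c), c))), g(e, cons(s(c), c)))))  →  s(g(c, cons(s(c), g(e, cons(s(c), c)))))   [R4 at 1.2.1.1]
3. s(g(c, cons(s(c), g(e, cons(s(c), c)))))  →  s(c)   [R4 at 1]

s(c)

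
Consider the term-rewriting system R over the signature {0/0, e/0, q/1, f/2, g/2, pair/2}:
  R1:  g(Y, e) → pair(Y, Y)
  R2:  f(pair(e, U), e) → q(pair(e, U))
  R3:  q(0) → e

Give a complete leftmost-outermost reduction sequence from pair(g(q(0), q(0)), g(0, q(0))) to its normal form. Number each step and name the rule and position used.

1. pair(g(q(0), q(0)), g(0, q(0)))  →  pair(g(e, q(0)), g(0, q(0)))   [R3 at 1.1]
2. pair(g(e, q(0)), g(0, q(0)))  →  pair(g(e, e), g(0, q(0)))   [R3 at 1.2]
3. pair(g(e, e), g(0, q(0)))  →  pair(pair(e, e), g(0, q(0)))   [R1 at 1]
4. pair(pair(e, e), g(0, q(0)))  →  pair(pair(e, e), g(0, e))   [R3 at 2.2]
5. pair(pair(e, e), g(0, e))  →  pair(pair(e, e), pair(0, 0))   [R1 at 2]

pair(pair(e, e), pair(0, 0))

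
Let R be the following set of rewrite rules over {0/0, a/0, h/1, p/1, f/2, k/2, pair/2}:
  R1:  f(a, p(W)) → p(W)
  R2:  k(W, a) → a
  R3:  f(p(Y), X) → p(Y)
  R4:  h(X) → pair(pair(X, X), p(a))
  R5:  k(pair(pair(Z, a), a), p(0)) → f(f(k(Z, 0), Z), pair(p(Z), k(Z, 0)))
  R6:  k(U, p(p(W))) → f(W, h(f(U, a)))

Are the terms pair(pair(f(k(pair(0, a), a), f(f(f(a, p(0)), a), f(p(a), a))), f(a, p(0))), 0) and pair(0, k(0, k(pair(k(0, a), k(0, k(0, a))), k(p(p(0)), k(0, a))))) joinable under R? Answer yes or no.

no — NF(t₁) = pair(pair(p(0), p(0)), 0), NF(t₂) = pair(0, a)

Reduce t₁ = pair(pair(f(k(pair(0, a), a), f(f(f(a, p(0)), a), f(p(a), a))), f(a, p(0))), 0):
1. pair(pair(f(k(pair(0, a), a), f(f(f(a, p(0)), a), f(p(a), a))), f(a, p(0))), 0)  →  pair(pair(f(a, f(f(f(a, p(0)), a), f(p(a), a))), f(a, p(0))), 0)   [R2 at 1.1.1]
2. pair(pair(f(a, f(f(f(a, p(0)), a), f(p(a), a))), f(a, p(0))), 0)  →  pair(pair(f(a, f(f(p(0), a), f(p(a), a))), f(a, p(0))), 0)   [R1 at 1.1.2.1.1]
3. pair(pair(f(a, f(f(p(0), a), f(p(a), a))), f(a, p(0))), 0)  →  pair(pair(f(a, f(p(0), f(p(a), a))), f(a, p(0))), 0)   [R3 at 1.1.2.1]
4. pair(pair(f(a, f(p(0), f(p(a), a))), f(a, p(0))), 0)  →  pair(pair(f(a, p(0)), f(a, p(0))), 0)   [R3 at 1.1.2]
5. pair(pair(f(a, p(0)), f(a, p(0))), 0)  →  pair(pair(p(0), f(a, p(0))), 0)   [R1 at 1.1]
6. pair(pair(p(0), f(a, p(0))), 0)  →  pair(pair(p(0), p(0)), 0)   [R1 at 1.2]

Reduce t₂ = pair(0, k(0, k(pair(k(0, a), k(0, k(0, a))), k(p(p(0)), k(0, a))))):
1. pair(0, k(0, k(pair(k(0, a), k(0, k(0, a))), k(p(p(0)), k(0, a)))))  →  pair(0, k(0, k(pair(a, k(0, k(0, a))), k(p(p(0)), k(0, a)))))   [R2 at 2.2.1.1]
2. pair(0, k(0, k(pair(a, k(0, k(0, a))), k(p(p(0)), k(0, a)))))  →  pair(0, k(0, k(pair(a, k(0, a)), k(p(p(0)), k(0, a)))))   [R2 at 2.2.1.2.2]
3. pair(0, k(0, k(pair(a, k(0, a)), k(p(p(0)), k(0, a)))))  →  pair(0, k(0, k(pair(a, a), k(p(p(0)), k(0, a)))))   [R2 at 2.2.1.2]
4. pair(0, k(0, k(pair(a, a), k(p(p(0)), k(0, a)))))  →  pair(0, k(0, k(pair(a, a), k(p(p(0)), a))))   [R2 at 2.2.2.2]
5. pair(0, k(0, k(pair(a, a), k(p(p(0)), a))))  →  pair(0, k(0, k(pair(a, a), a)))   [R2 at 2.2.2]
6. pair(0, k(0, k(pair(a, a), a)))  →  pair(0, k(0, a))   [R2 at 2.2]
7. pair(0, k(0, a))  →  pair(0, a)   [R2 at 2]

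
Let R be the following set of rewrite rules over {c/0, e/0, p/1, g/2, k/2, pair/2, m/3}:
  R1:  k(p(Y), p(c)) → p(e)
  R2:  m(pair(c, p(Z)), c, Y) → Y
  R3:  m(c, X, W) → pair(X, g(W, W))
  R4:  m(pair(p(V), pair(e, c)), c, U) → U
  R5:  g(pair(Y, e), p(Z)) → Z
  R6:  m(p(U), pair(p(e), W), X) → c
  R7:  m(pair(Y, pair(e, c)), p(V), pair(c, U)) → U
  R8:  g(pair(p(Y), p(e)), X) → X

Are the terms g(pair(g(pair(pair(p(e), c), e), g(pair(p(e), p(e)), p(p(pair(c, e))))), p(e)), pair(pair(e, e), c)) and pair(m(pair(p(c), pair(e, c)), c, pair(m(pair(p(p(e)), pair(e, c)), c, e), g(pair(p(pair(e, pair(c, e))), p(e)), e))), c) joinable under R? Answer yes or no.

yes — NF(t₁) = pair(pair(e, e), c), NF(t₂) = pair(pair(e, e), c)

Reduce t₁ = g(pair(g(pair(pair(p(e), c), e), g(pair(p(e), p(e)), p(p(pair(c, e))))), p(e)), pair(pair(e, e), c)):
1. g(pair(g(pair(pair(p(e), c), e), g(pair(p(e), p(e)), p(p(pair(c, e))))), p(e)), pair(pair(e, e), c))  →  g(pair(g(pair(pair(p(e), c), e), p(p(pair(c, e)))), p(e)), pair(pair(e, e), c))   [R8 at 1.1.2]
2. g(pair(g(pair(pair(p(e), c), e), p(p(pair(c, e)))), p(e)), pair(pair(e, e), c))  →  g(pair(p(pair(c, e)), p(e)), pair(pair(e, e), c))   [R5 at 1.1]
3. g(pair(p(pair(c, e)), p(e)), pair(pair(e, e), c))  →  pair(pair(e, e), c)   [R8 at ε]

Reduce t₂ = pair(m(pair(p(c), pair(e, c)), c, pair(m(pair(p(p(e)), pair(e, c)), c, e), g(pair(p(pair(e, pair(c, e))), p(e)), e))), c):
1. pair(m(pair(p(c), pair(e, c)), c, pair(m(pair(p(p(e)), pair(e, c)), c, e), g(pair(p(pair(e, pair(c, e))), p(e)), e))), c)  →  pair(pair(m(pair(p(p(e)), pair(e, c)), c, e), g(pair(p(pair(e, pair(c, e))), p(e)), e)), c)   [R4 at 1]
2. pair(pair(m(pair(p(p(e)), pair(e, c)), c, e), g(pair(p(pair(e, pair(c, e))), p(e)), e)), c)  →  pair(pair(e, g(pair(p(pair(e, pair(c, e))), p(e)), e)), c)   [R4 at 1.1]
3. pair(pair(e, g(pair(p(pair(e, pair(c, e))), p(e)), e)), c)  →  pair(pair(e, e), c)   [R8 at 1.2]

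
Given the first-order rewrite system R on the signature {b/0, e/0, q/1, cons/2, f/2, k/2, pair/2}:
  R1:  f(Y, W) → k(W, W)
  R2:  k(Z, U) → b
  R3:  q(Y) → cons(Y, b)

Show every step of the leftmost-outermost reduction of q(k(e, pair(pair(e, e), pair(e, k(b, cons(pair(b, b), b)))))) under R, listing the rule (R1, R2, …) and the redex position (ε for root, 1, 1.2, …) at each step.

cons(b, b)

1. q(k(e, pair(pair(e, e), pair(e, k(b, cons(pair(b, b), b))))))  →  cons(k(e, pair(pair(e, e), pair(e, k(b, cons(pair(b, b), b))))), b)   [R3 at ε]
2. cons(k(e, pair(pair(e, e), pair(e, k(b, cons(pair(b, b), b))))), b)  →  cons(b, b)   [R2 at 1]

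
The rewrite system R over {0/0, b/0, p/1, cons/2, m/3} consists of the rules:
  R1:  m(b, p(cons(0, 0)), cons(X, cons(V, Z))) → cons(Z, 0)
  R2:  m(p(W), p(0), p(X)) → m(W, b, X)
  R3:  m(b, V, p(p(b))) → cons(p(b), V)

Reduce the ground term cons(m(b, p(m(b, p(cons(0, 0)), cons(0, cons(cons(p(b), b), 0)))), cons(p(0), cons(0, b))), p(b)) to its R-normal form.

cons(cons(b, 0), p(b))

1. cons(m(b, p(m(b, p(cons(0, 0)), cons(0, cons(cons(p(b), b), 0)))), cons(p(0), cons(0, b))), p(b))  →  cons(m(b, p(cons(0, 0)), cons(p(0), cons(0, b))), p(b))   [R1 at 1.2.1]
2. cons(m(b, p(cons(0, 0)), cons(p(0), cons(0, b))), p(b))  →  cons(cons(b, 0), p(b))   [R1 at 1]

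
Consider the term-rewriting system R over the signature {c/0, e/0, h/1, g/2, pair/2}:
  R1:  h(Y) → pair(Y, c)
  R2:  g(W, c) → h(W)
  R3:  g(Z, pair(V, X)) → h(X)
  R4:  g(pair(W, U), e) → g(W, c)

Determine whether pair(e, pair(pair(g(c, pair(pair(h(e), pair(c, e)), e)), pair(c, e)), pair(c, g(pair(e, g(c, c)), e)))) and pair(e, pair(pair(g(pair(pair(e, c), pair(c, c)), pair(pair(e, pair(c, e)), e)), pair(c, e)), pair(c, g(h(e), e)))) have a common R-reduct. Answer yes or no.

Reduce t₁ = pair(e, pair(pair(g(c, pair(pair(h(e), pair(c, e)), e)), pair(c, e)), pair(c, g(pair(e, g(c, c)), e)))):
1. pair(e, pair(pair(g(c, pair(pair(h(e), pair(c, e)), e)), pair(c, e)), pair(c, g(pair(e, g(c, c)), e))))  →  pair(e, pair(pair(h(e), pair(c, e)), pair(c, g(pair(e, g(c, c)), e))))   [R3 at 2.1.1]
2. pair(e, pair(pair(h(e), pair(c, e)), pair(c, g(pair(e, g(c, c)), e))))  →  pair(e, pair(pair(pair(e, c), pair(c, e)), pair(c, g(pair(e, g(c, c)), e))))   [R1 at 2.1.1]
3. pair(e, pair(pair(pair(e, c), pair(c, e)), pair(c, g(pair(e, g(c, c)), e))))  →  pair(e, pair(pair(pair(e, c), pair(c, e)), pair(c, g(e, c))))   [R4 at 2.2.2]
4. pair(e, pair(pair(pair(e, c), pair(c, e)), pair(c, g(e, c))))  →  pair(e, pair(pair(pair(e, c), pair(c, e)), pair(c, h(e))))   [R2 at 2.2.2]
5. pair(e, pair(pair(pair(e, c), pair(c, e)), pair(c, h(e))))  →  pair(e, pair(pair(pair(e, c), pair(c, e)), pair(c, pair(e, c))))   [R1 at 2.2.2]

Reduce t₂ = pair(e, pair(pair(g(pair(pair(e, c), pair(c, c)), pair(pair(e, pair(c, e)), e)), pair(c, e)), pair(c, g(h(e), e)))):
1. pair(e, pair(pair(g(pair(pair(e, c), pair(c, c)), pair(pair(e, pair(c, e)), e)), pair(c, e)), pair(c, g(h(e), e))))  →  pair(e, pair(pair(h(e), pair(c, e)), pair(c, g(h(e), e))))   [R3 at 2.1.1]
2. pair(e, pair(pair(h(e), pair(c, e)), pair(c, g(h(e), e))))  →  pair(e, pair(pair(pair(e, c), pair(c, e)), pair(c, g(h(e), e))))   [R1 at 2.1.1]
3. pair(e, pair(pair(pair(e, c), pair(c, e)), pair(c, g(h(e), e))))  →  pair(e, pair(pair(pair(e, c), pair(c, e)), pair(c, g(pair(e, c), e))))   [R1 at 2.2.2.1]
4. pair(e, pair(pair(pair(e, c), pair(c, e)), pair(c, g(pair(e, c), e))))  →  pair(e, pair(pair(pair(e, c), pair(c, e)), pair(c, g(e, c))))   [R4 at 2.2.2]
5. pair(e, pair(pair(pair(e, c), pair(c, e)), pair(c, g(e, c))))  →  pair(e, pair(pair(pair(e, c), pair(c, e)), pair(c, h(e))))   [R2 at 2.2.2]
6. pair(e, pair(pair(pair(e, c), pair(c, e)), pair(c, h(e))))  →  pair(e, pair(pair(pair(e, c), pair(c, e)), pair(c, pair(e, c))))   [R1 at 2.2.2]

yes — NF(t₁) = pair(e, pair(pair(pair(e, c), pair(c, e)), pair(c, pair(e, c)))), NF(t₂) = pair(e, pair(pair(pair(e, c), pair(c, e)), pair(c, pair(e, c))))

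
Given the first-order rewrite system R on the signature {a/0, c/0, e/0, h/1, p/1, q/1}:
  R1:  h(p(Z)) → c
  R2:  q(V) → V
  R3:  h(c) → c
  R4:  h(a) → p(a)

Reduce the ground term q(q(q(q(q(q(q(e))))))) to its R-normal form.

1. q(q(q(q(q(q(q(e)))))))  →  q(q(q(q(q(q(e))))))   [R2 at ε]
2. q(q(q(q(q(q(e))))))  →  q(q(q(q(q(e)))))   [R2 at ε]
3. q(q(q(q(q(e)))))  →  q(q(q(q(e))))   [R2 at ε]
4. q(q(q(q(e))))  →  q(q(q(e)))   [R2 at ε]
5. q(q(q(e)))  →  q(q(e))   [R2 at ε]
6. q(q(e))  →  q(e)   [R2 at ε]
7. q(e)  →  e   [R2 at ε]

e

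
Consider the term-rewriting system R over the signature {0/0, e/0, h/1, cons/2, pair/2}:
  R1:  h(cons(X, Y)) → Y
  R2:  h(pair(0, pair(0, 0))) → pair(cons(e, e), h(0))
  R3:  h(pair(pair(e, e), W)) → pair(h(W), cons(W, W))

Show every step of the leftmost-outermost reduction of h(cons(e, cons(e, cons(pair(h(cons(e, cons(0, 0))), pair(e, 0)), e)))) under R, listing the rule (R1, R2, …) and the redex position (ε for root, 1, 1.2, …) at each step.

cons(e, cons(pair(cons(0, 0), pair(e, 0)), e))

1. h(cons(e, cons(e, cons(pair(h(cons(e, cons(0, 0))), pair(e, 0)), e))))  →  cons(e, cons(pair(h(cons(e, cons(0, 0))), pair(e, 0)), e))   [R1 at ε]
2. cons(e, cons(pair(h(cons(e, cons(0, 0))), pair(e, 0)), e))  →  cons(e, cons(pair(cons(0, 0), pair(e, 0)), e))   [R1 at 2.1.1]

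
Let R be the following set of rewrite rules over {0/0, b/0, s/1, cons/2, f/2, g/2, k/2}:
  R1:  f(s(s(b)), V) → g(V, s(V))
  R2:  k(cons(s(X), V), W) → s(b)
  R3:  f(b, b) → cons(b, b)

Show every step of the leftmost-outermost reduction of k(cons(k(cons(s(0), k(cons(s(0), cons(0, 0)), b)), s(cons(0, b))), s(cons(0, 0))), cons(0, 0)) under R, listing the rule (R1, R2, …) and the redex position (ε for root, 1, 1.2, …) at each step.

s(b)

1. k(cons(k(cons(s(0), k(cons(s(0), cons(0, 0)), b)), s(cons(0, b))), s(cons(0, 0))), cons(0, 0))  →  k(cons(s(b), s(cons(0, 0))), cons(0, 0))   [R2 at 1.1]
2. k(cons(s(b), s(cons(0, 0))), cons(0, 0))  →  s(b)   [R2 at ε]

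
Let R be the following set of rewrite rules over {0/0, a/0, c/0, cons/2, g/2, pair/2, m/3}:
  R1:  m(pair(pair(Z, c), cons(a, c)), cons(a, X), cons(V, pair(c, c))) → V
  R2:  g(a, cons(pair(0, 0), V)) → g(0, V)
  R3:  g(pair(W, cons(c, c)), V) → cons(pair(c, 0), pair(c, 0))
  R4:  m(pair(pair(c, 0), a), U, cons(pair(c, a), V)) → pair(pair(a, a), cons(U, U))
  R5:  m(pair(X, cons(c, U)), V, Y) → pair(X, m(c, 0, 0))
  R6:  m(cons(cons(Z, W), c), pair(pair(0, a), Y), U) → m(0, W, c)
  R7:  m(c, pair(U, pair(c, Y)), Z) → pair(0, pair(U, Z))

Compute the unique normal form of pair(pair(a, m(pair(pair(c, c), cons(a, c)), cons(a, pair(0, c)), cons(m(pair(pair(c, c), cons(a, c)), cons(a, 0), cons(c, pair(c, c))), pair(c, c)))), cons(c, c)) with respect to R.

pair(pair(a, c), cons(c, c))

1. pair(pair(a, m(pair(pair(c, c), cons(a, c)), cons(a, pair(0, c)), cons(m(pair(pair(c, c), cons(a, c)), cons(a, 0), cons(c, pair(c, c))), pair(c, c)))), cons(c, c))  →  pair(pair(a, m(pair(pair(c, c), cons(a, c)), cons(a, 0), cons(c, pair(c, c)))), cons(c, c))   [R1 at 1.2]
2. pair(pair(a, m(pair(pair(c, c), cons(a, c)), cons(a, 0), cons(c, pair(c, c)))), cons(c, c))  →  pair(pair(a, c), cons(c, c))   [R1 at 1.2]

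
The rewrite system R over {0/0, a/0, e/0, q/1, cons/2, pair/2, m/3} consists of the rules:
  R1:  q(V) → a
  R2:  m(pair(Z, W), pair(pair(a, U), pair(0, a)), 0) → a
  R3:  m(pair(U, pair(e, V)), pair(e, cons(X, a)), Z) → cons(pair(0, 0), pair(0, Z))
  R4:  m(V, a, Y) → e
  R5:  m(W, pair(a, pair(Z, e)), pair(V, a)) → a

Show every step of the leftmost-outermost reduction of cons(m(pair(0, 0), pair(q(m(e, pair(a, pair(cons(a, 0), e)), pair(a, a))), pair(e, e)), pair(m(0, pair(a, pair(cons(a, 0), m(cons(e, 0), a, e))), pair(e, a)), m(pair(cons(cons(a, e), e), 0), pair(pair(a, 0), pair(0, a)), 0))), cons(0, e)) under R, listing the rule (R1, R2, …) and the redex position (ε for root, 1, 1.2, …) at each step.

cons(a, cons(0, e))

1. cons(m(pair(0, 0), pair(q(m(e, pair(a, pair(cons(a, 0), e)), pair(a, a))), pair(e, e)), pair(m(0, pair(a, pair(cons(a, 0), m(cons(e, 0), a, e))), pair(e, a)), m(pair(cons(cons(a, e), e), 0), pair(pair(a, 0), pair(0, a)), 0))), cons(0, e))  →  cons(m(pair(0, 0), pair(a, pair(e, e)), pair(m(0, pair(a, pair(cons(a, 0), m(cons(e, 0), a, e))), pair(e, a)), m(pair(cons(cons(a, e), e), 0), pair(pair(a, 0), pair(0, a)), 0))), cons(0, e))   [R1 at 1.2.1]
2. cons(m(pair(0, 0), pair(a, pair(e, e)), pair(m(0, pair(a, pair(cons(a, 0), m(cons(e, 0), a, e))), pair(e, a)), m(pair(cons(cons(a, e), e), 0), pair(pair(a, 0), pair(0, a)), 0))), cons(0, e))  →  cons(m(pair(0, 0), pair(a, pair(e, e)), pair(m(0, pair(a, pair(cons(a, 0), e)), pair(e, a)), m(pair(cons(cons(a, e), e), 0), pair(pair(a, 0), pair(0, a)), 0))), cons(0, e))   [R4 at 1.3.1.2.2.2]
3. cons(m(pair(0, 0), pair(a, pair(e, e)), pair(m(0, pair(a, pair(cons(a, 0), e)), pair(e, a)), m(pair(cons(cons(a, e), e), 0), pair(pair(a, 0), pair(0, a)), 0))), cons(0, e))  →  cons(m(pair(0, 0), pair(a, pair(e, e)), pair(a, m(pair(cons(cons(a, e), e), 0), pair(pair(a, 0), pair(0, a)), 0))), cons(0, e))   [R5 at 1.3.1]
4. cons(m(pair(0, 0), pair(a, pair(e, e)), pair(a, m(pair(cons(cons(a, e), e), 0), pair(pair(a, 0), pair(0, a)), 0))), cons(0, e))  →  cons(m(pair(0, 0), pair(a, pair(e, e)), pair(a, a)), cons(0, e))   [R2 at 1.3.2]
5. cons(m(pair(0, 0), pair(a, pair(e, e)), pair(a, a)), cons(0, e))  →  cons(a, cons(0, e))   [R5 at 1]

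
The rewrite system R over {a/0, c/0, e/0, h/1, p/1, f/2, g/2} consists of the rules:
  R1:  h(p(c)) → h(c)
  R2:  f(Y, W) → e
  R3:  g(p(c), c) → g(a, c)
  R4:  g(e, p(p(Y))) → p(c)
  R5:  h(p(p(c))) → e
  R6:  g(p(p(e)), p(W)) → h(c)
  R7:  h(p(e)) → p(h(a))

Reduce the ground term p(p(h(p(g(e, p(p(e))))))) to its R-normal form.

1. p(p(h(p(g(e, p(p(e)))))))  →  p(p(h(p(p(c)))))   [R4 at 1.1.1.1]
2. p(p(h(p(p(c)))))  →  p(p(e))   [R5 at 1.1]

p(p(e))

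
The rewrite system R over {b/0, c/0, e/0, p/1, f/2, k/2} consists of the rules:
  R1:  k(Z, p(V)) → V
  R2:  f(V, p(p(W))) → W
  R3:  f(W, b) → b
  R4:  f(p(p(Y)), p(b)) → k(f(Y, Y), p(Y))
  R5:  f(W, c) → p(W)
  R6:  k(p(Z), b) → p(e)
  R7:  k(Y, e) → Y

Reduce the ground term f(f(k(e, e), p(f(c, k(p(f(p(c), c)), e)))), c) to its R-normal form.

1. f(f(k(e, e), p(f(c, k(p(f(p(c), c)), e)))), c)  →  p(f(k(e, e), p(f(c, k(p(f(p(c), c)), e)))))   [R5 at ε]
2. p(f(k(e, e), p(f(c, k(p(f(p(c), c)), e)))))  →  p(f(e, p(f(c, k(p(f(p(c), c)), e)))))   [R7 at 1.1]
3. p(f(e, p(f(c, k(p(f(p(c), c)), e)))))  →  p(f(e, p(f(c, p(f(p(c), c))))))   [R7 at 1.2.1.2]
4. p(f(e, p(f(c, p(f(p(c), c))))))  →  p(f(e, p(f(c, p(p(p(c)))))))   [R5 at 1.2.1.2.1]
5. p(f(e, p(f(c, p(p(p(c)))))))  →  p(f(e, p(p(c))))   [R2 at 1.2.1]
6. p(f(e, p(p(c))))  →  p(c)   [R2 at 1]

p(c)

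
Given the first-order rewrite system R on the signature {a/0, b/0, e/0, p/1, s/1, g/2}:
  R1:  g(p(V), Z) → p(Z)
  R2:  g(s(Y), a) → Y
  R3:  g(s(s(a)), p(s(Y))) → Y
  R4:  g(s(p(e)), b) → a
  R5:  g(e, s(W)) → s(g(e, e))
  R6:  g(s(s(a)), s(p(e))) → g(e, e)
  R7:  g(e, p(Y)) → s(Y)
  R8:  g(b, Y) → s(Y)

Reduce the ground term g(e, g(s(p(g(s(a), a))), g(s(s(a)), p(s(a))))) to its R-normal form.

s(a)

1. g(e, g(s(p(g(s(a), a))), g(s(s(a)), p(s(a)))))  →  g(e, g(s(p(a)), g(s(s(a)), p(s(a)))))   [R2 at 2.1.1.1]
2. g(e, g(s(p(a)), g(s(s(a)), p(s(a)))))  →  g(e, g(s(p(a)), a))   [R3 at 2.2]
3. g(e, g(s(p(a)), a))  →  g(e, p(a))   [R2 at 2]
4. g(e, p(a))  →  s(a)   [R7 at ε]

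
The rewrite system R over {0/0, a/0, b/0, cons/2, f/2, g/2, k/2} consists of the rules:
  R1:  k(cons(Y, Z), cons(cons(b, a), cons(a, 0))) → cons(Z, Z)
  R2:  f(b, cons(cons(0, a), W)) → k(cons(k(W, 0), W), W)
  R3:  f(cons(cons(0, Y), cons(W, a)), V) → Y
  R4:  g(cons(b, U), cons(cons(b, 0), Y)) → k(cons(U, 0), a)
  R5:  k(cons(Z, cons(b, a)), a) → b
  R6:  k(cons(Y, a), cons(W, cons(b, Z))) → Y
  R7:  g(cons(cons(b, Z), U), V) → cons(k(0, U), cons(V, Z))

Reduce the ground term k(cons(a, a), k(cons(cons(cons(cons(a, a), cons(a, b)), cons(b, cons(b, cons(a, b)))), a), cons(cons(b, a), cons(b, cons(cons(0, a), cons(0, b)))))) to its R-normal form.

1. k(cons(a, a), k(cons(cons(cons(cons(a, a), cons(a, b)), cons(b, cons(b, cons(a, b)))), a), cons(cons(b, a), cons(b, cons(cons(0, a), cons(0, b))))))  →  k(cons(a, a), cons(cons(cons(a, a), cons(a, b)), cons(b, cons(b, cons(a, b)))))   [R6 at 2]
2. k(cons(a, a), cons(cons(cons(a, a), cons(a, b)), cons(b, cons(b, cons(a, b)))))  →  a   [R6 at ε]

a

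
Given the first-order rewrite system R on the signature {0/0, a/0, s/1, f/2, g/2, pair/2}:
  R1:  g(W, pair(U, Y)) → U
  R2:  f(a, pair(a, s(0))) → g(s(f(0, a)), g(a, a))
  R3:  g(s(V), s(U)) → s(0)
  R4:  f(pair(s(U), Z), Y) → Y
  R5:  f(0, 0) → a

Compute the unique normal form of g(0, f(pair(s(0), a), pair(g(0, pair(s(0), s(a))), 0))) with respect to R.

s(0)

1. g(0, f(pair(s(0), a), pair(g(0, pair(s(0), s(a))), 0)))  →  g(0, pair(g(0, pair(s(0), s(a))), 0))   [R4 at 2]
2. g(0, pair(g(0, pair(s(0), s(a))), 0))  →  g(0, pair(s(0), s(a)))   [R1 at ε]
3. g(0, pair(s(0), s(a)))  →  s(0)   [R1 at ε]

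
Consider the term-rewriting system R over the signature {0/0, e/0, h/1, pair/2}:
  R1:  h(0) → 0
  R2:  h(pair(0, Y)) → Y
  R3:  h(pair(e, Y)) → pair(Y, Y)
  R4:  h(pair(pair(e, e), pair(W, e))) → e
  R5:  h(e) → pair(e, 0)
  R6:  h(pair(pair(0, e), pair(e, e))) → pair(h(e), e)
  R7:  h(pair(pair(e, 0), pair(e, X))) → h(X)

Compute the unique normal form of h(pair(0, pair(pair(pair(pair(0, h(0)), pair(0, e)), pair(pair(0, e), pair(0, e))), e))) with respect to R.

1. h(pair(0, pair(pair(pair(pair(0, h(0)), pair(0, e)), pair(pair(0, e), pair(0, e))), e)))  →  pair(pair(pair(pair(0, h(0)), pair(0, e)), pair(pair(0, e), pair(0, e))), e)   [R2 at ε]
2. pair(pair(pair(pair(0, h(0)), pair(0, e)), pair(pair(0, e), pair(0, e))), e)  →  pair(pair(pair(pair(0, 0), pair(0, e)), pair(pair(0, e), pair(0, e))), e)   [R1 at 1.1.1.2]

pair(pair(pair(pair(0, 0), pair(0, e)), pair(pair(0, e), pair(0, e))), e)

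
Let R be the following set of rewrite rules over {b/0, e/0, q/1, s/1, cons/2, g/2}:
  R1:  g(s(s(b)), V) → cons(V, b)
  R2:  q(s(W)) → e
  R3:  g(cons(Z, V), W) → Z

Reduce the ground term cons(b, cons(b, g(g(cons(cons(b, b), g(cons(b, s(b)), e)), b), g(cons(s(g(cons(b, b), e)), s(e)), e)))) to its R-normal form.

1. cons(b, cons(b, g(g(cons(cons(b, b), g(cons(b, s(b)), e)), b), g(cons(s(g(cons(b, b), e)), s(e)), e))))  →  cons(b, cons(b, g(cons(b, b), g(cons(s(g(cons(b, b), e)), s(e)), e))))   [R3 at 2.2.1]
2. cons(b, cons(b, g(cons(b, b), g(cons(s(g(cons(b, b), e)), s(e)), e))))  →  cons(b, cons(b, b))   [R3 at 2.2]

cons(b, cons(b, b))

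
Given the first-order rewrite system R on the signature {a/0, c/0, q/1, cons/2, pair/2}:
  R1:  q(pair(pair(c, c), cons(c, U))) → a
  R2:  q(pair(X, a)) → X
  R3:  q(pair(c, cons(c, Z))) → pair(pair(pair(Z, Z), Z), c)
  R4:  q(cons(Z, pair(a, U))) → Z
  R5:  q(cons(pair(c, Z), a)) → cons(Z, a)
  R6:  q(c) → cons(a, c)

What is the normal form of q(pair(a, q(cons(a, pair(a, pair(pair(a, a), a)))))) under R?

1. q(pair(a, q(cons(a, pair(a, pair(pair(a, a), a))))))  →  q(pair(a, a))   [R4 at 1.2]
2. q(pair(a, a))  →  a   [R2 at ε]

a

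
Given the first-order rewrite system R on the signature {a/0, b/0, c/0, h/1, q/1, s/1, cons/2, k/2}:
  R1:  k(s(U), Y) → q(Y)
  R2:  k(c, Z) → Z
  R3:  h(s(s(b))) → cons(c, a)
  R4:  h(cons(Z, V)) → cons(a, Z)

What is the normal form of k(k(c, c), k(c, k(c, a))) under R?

1. k(k(c, c), k(c, k(c, a)))  →  k(c, k(c, k(c, a)))   [R2 at 1]
2. k(c, k(c, k(c, a)))  →  k(c, k(c, a))   [R2 at ε]
3. k(c, k(c, a))  →  k(c, a)   [R2 at ε]
4. k(c, a)  →  a   [R2 at ε]

a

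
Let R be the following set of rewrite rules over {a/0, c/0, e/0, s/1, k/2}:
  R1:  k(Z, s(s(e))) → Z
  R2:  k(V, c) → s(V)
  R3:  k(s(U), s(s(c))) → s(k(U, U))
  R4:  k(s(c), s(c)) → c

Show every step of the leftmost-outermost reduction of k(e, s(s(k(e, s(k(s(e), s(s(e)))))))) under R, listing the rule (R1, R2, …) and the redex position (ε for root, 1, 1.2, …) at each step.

e

1. k(e, s(s(k(e, s(k(s(e), s(s(e))))))))  →  k(e, s(s(k(e, s(s(e))))))   [R1 at 2.1.1.2.1]
2. k(e, s(s(k(e, s(s(e))))))  →  k(e, s(s(e)))   [R1 at 2.1.1]
3. k(e, s(s(e)))  →  e   [R1 at ε]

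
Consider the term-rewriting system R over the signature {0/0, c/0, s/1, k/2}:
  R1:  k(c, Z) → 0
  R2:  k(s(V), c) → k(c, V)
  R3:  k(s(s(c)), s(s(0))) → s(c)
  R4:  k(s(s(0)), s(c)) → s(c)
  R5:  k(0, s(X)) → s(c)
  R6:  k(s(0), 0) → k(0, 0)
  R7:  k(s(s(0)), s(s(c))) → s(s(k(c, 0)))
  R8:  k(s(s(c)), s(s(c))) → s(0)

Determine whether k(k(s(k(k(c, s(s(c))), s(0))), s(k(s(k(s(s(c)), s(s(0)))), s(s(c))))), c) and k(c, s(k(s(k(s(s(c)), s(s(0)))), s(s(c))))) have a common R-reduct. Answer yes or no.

yes — NF(t₁) = 0, NF(t₂) = 0

Reduce t₁ = k(k(s(k(k(c, s(s(c))), s(0))), s(k(s(k(s(s(c)), s(s(0)))), s(s(c))))), c):
1. k(k(s(k(k(c, s(s(c))), s(0))), s(k(s(k(s(s(c)), s(s(0)))), s(s(c))))), c)  →  k(k(s(k(0, s(0))), s(k(s(k(s(s(c)), s(s(0)))), s(s(c))))), c)   [R1 at 1.1.1.1]
2. k(k(s(k(0, s(0))), s(k(s(k(s(s(c)), s(s(0)))), s(s(c))))), c)  →  k(k(s(s(c)), s(k(s(k(s(s(c)), s(s(0)))), s(s(c))))), c)   [R5 at 1.1.1]
3. k(k(s(s(c)), s(k(s(k(s(s(c)), s(s(0)))), s(s(c))))), c)  →  k(k(s(s(c)), s(k(s(s(c)), s(s(c))))), c)   [R3 at 1.2.1.1.1]
4. k(k(s(s(c)), s(k(s(s(c)), s(s(c))))), c)  →  k(k(s(s(c)), s(s(0))), c)   [R8 at 1.2.1]
5. k(k(s(s(c)), s(s(0))), c)  →  k(s(c), c)   [R3 at 1]
6. k(s(c), c)  →  k(c, c)   [R2 at ε]
7. k(c, c)  →  0   [R1 at ε]

Reduce t₂ = k(c, s(k(s(k(s(s(c)), s(s(0)))), s(s(c))))):
1. k(c, s(k(s(k(s(s(c)), s(s(0)))), s(s(c)))))  →  0   [R1 at ε]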